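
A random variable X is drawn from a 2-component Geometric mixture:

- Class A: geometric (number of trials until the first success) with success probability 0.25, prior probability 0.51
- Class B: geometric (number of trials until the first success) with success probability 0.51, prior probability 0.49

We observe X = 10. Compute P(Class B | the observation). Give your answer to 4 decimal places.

0.0408

The responsibility of component k is w_k f_k(x) divided by Σ_j w_j f_j(x).
Component likelihoods at x = 10:
  p_A = 0.25·(1−0.25)^9 = 0.25·0.0750847 = 0.0187712
  p_B = 0.51·(1−0.51)^9 = 0.51·0.00162841 = 0.000830491
Unnormalised posteriors:
  w_A·p_A = 0.51 × 0.0187712 = 0.0095733
  w_B·p_B = 0.49 × 0.000830491 = 0.000406941
Sum: 0.0095733 + 0.000406941 = 0.00998024
P(Class B | data) ≈ 0.0408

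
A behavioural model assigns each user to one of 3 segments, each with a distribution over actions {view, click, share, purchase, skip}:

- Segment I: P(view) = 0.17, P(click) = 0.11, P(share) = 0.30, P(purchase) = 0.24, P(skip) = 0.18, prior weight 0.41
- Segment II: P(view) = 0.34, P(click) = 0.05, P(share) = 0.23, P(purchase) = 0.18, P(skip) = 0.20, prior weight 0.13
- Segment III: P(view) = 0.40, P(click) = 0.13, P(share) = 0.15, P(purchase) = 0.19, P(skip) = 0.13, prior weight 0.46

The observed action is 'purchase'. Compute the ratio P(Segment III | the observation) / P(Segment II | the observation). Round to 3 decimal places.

Only the two components matter; the odds are (π_i f_i(x)) / (π_j f_j(x)).
Evaluate each component's likelihood at the observed value:
  L_I = P(purchase | comp) = 0.24
  L_II = P(purchase | comp) = 0.18
  L_III = P(purchase | comp) = 0.19
Odds = (0.46/0.13) × (0.19/0.18) = 3.53846 × 1.05556 ≈ 3.735

3.735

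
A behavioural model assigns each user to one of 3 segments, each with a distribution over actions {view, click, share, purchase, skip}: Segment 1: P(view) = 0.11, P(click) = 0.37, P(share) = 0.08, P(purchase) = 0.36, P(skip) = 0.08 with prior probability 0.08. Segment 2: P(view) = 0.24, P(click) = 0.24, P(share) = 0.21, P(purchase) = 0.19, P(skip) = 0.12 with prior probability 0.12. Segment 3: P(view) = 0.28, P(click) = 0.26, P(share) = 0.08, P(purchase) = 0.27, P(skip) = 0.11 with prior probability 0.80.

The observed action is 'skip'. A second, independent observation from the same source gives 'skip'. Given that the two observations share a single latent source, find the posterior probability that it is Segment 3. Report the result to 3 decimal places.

P(component k | x) = P(Z=k)·f_k(x) / marginal(x), where marginal(x) = Σ_j P(Z=j)·f_j(x).
Since both observations come from the same component, the likelihood for component k is f_k(x₁)·f_k(x₂).
  L_1 = [P(skip | comp) = 0.08] × [0.08] = 0.0064
  L_2 = [P(skip | comp) = 0.12] × [0.12] = 0.0144
  L_3 = [P(skip | comp) = 0.11] × [0.11] = 0.0121
Unnormalised posteriors:
  P(Z=1)·L_1 = 0.08 × 0.0064 = 0.000512
  P(Z=2)·L_2 = 0.12 × 0.0144 = 0.001728
  P(Z=3)·L_3 = 0.80 × 0.0121 = 0.00968
Sum: 0.000512 + 0.001728 + 0.00968 = 0.01192
So the posterior for Segment 3 is 0.00968 / 0.01192 ≈ 0.812.

0.812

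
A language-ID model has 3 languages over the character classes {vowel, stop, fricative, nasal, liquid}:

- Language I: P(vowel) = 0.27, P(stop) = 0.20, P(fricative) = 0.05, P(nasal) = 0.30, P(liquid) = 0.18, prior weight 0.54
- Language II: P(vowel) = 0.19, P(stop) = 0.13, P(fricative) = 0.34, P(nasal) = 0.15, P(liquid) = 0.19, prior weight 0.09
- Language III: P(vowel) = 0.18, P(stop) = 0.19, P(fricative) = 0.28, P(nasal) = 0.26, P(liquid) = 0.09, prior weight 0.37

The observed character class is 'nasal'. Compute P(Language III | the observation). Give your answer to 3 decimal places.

0.354

By Bayes' theorem, P(k | x) = π_k f_k(x) / Σ_j π_j f_j(x).
Evaluate each component's likelihood at the observed value:
  f_I = P(nasal | comp) = 0.30
  f_II = P(nasal | comp) = 0.15
  f_III = P(nasal | comp) = 0.26
Unnormalised posteriors:
  π_I·f_I = 0.54 × 0.3 = 0.162
  π_II·f_II = 0.09 × 0.15 = 0.0135
  π_III·f_III = 0.37 × 0.26 = 0.0962
Marginal: 0.162 + 0.0135 + 0.0962 = 0.2717
P(Language III | x) = 0.0962 / 0.2717 ≈ 0.354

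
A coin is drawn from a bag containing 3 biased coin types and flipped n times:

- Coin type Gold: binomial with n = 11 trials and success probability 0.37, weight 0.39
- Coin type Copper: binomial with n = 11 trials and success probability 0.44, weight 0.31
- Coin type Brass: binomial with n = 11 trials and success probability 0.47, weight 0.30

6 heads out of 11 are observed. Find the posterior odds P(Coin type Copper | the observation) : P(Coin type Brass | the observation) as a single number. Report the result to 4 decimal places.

Posterior odds = (w_i f_i(x)) / (w_j f_j(x)); the normalising sum cancels.
Binomial probabilities:
  f_Gold = C(11,6)·0.37^6·0.63^5 = 462·0.00256573·0.0992437 = 0.11764
  f_Copper = C(11,6)·0.44^6·0.56^5 = 462·0.00725631·0.0550732 = 0.184628
  f_Brass = C(11,6)·0.47^6·0.53^5 = 462·0.0107792·0.0418195 = 0.208261
0.0572348 / 0.0624784 ≈ 0.9161

0.9161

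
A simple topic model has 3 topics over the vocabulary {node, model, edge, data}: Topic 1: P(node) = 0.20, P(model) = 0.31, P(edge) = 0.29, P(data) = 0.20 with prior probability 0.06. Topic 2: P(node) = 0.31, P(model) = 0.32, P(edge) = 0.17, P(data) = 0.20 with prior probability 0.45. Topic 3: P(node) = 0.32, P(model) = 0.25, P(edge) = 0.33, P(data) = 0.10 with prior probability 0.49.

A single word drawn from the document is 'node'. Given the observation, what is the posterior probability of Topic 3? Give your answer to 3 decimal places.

The responsibility of component k is w_k f_k(x) divided by Σ_j w_j f_j(x).
Component likelihoods at x = 'node':
  L_1 = P(node | comp) = 0.20
  L_2 = P(node | comp) = 0.31
  L_3 = P(node | comp) = 0.32
Multiply by the mixture weights:
  w_1·L_1 = 0.06 × 0.2 = 0.012
  w_2·L_2 = 0.45 × 0.31 = 0.1395
  w_3·L_3 = 0.49 × 0.32 = 0.1568
Marginal: 0.012 + 0.1395 + 0.1568 = 0.3083
P(Topic 3 | 'node') ≈ 0.509

0.509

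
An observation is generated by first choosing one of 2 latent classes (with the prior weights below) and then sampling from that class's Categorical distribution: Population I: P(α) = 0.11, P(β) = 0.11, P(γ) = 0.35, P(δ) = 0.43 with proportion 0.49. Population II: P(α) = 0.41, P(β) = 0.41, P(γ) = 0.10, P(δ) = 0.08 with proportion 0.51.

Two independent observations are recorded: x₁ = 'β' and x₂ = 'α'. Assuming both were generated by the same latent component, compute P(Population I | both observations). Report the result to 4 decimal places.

0.0647

Posterior ∝ prior × likelihood, so P(k | x) ∝ π_k f_k(x); normalise over all components.
Since both observations come from the same component, the likelihood for component k is f_k(x₁)·f_k(x₂).
  p_I = [0.11] × [0.11] = 0.0121
  p_II = [0.41] × [0.41] = 0.1681
Prior × likelihood for each component:
  π_I·p_I = 0.49 × 0.0121 = 0.005929
  π_II·p_II = 0.51 × 0.1681 = 0.085731
Evidence: 0.005929 + 0.085731 = 0.09166
P(Population I | x) = 0.005929 / 0.09166 ≈ 0.0647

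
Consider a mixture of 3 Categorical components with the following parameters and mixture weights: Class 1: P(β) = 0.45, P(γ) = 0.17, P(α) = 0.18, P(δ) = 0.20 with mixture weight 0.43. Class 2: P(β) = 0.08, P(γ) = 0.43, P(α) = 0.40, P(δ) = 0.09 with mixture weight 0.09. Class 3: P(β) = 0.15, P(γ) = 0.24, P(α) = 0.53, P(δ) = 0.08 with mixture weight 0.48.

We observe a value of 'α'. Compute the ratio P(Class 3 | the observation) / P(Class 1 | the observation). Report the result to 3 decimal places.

3.287

The posterior odds equal the prior odds times the likelihood ratio: (π_i/π_j)·(f_i(x)/f_j(x)).
Categorical probabilities:
  f_1 = 0.18
  f_2 = 0.4
  f_3 = 0.53
Odds = (0.48/0.43) × (0.53/0.18) = 1.11628 × 2.94444 ≈ 3.287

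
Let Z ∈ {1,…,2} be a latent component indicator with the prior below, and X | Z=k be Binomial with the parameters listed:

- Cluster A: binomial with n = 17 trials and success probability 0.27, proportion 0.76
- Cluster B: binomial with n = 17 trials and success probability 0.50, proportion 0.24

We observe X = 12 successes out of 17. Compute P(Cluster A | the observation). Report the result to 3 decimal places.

0.013

P(component k | x) = w_k·f_k(x) / marginal(x), where marginal(x) = Σ_j w_j·f_j(x).
Evaluate each component's likelihood at the observed value:
  L_A = C(17,12)·0.27^12·0.73^5 = 6188·1.50095e-07·0.207307 = 0.000192544
  L_B = C(17,12)·0.50^12·0.50^5 = 6188·0.000244141·0.03125 = 0.0472107
Weight by the priors:
  w_A·L_A = 0.76 × 0.000192544 = 0.000146333
  w_B·L_B = 0.24 × 0.0472107 = 0.0113306
Normaliser: 0.000146333 + 0.0113306 = 0.0114769
Responsibility of Cluster A: 0.000146333 / 0.0114769 ≈ 0.013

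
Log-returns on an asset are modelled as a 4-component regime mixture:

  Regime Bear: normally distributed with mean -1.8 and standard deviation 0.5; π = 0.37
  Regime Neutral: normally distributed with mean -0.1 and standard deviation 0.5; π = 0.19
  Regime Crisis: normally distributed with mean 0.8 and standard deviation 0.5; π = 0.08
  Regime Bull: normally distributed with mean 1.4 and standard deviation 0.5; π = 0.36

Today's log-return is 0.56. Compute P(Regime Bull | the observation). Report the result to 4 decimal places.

0.3679

The responsibility of component k is w_k f_k(x) divided by Σ_j w_j f_j(x).
Component likelihoods at x = 0.56:
  f_Bear = (1/(0.5·√(2π)))·exp(−(0.56−-1.8)²/(2·0.5²)) = 0.797885·exp(-11.13920) = 1.15944e-05
  f_Neutral = (1/(0.5·√(2π)))·exp(−(0.56−-0.1)²/(2·0.5²)) = 0.797885·exp(-0.87120) = 0.333874
  f_Crisis = (1/(0.5·√(2π)))·exp(−(0.56−0.8)²/(2·0.5²)) = 0.797885·exp(-0.11520) = 0.711065
  f_Bull = (1/(0.5·√(2π)))·exp(−(0.56−1.4)²/(2·0.5²)) = 0.797885·exp(-1.41120) = 0.194565
Prior × likelihood for each component:
  w_Bear·f_Bear = 0.37 × 1.15944e-05 = 4.28992e-06
  w_Neutral·f_Neutral = 0.19 × 0.333874 = 0.0634361
  w_Crisis·f_Crisis = 0.08 × 0.711065 = 0.0568852
  w_Bull·f_Bull = 0.36 × 0.194565 = 0.0700432
Normaliser: 4.28992e-06 + 0.0634361 + 0.0568852 + 0.0700432 = 0.190369
P(Regime Bull | 0.56) ≈ 0.3679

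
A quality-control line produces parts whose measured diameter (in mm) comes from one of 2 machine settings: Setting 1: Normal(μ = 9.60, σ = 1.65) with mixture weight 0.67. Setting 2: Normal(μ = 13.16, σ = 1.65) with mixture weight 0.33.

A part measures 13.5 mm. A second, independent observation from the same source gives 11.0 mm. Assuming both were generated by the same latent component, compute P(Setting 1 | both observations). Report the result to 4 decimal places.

By Bayes' theorem, P(k | x) = π_k f_k(x) / Σ_j π_j f_j(x).
Since both observations come from the same component, the likelihood for component k is f_k(x₁)·f_k(x₂).
  p_1 = [0.0148004] × [0.168693] = 0.00249672
  p_2 = [0.236704] × [0.102635] = 0.0242942
Unnormalised posteriors:
  π_1·p_1 = 0.67 × 0.00249672 = 0.0016728
  π_2·p_2 = 0.33 × 0.0242942 = 0.00801709
Normaliser: 0.0016728 + 0.00801709 = 0.00968989
P(Setting 1 | x₁,x₂) = 0.0016728 / 0.00968989 ≈ 0.1726

0.1726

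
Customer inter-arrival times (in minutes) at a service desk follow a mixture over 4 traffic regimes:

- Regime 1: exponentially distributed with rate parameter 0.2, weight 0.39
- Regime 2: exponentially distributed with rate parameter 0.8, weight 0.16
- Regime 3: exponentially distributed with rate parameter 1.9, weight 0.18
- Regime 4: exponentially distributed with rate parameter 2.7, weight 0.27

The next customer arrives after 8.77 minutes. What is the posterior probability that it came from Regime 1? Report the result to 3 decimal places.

Apply Bayes' rule: the posterior for each component is proportional to its prior times its likelihood at x.
Evaluate each component's likelihood at the observed value:
  L_1 = 0.2·e^(−0.2·8.77) = 0.2·e^(−1.7540) = 0.034616
  L_2 = 0.8·e^(−0.8·8.77) = 0.8·e^(−7.0160) = 0.000717926
  L_3 = 1.9·e^(−1.9·8.77) = 1.9·e^(−16.6630) = 1.1018e-07
  L_4 = 2.7·e^(−2.7·8.77) = 2.7·e^(−23.6790) = 1.40509e-10
Prior × likelihood for each component:
  π_1·L_1 = 0.39 × 0.034616 = 0.0135003
  π_2·L_2 = 0.16 × 0.000717926 = 0.000114868
  π_3·L_3 = 0.18 × 1.1018e-07 = 1.98325e-08
  π_4·L_4 = 0.27 × 1.40509e-10 = 3.79375e-11
Denominator: 0.0135003 + 0.000114868 + 1.98325e-08 + 3.79375e-11 = 0.0136151
P(Regime 1 | data) = 0.0135003 / 0.0136151 ≈ 0.992

0.992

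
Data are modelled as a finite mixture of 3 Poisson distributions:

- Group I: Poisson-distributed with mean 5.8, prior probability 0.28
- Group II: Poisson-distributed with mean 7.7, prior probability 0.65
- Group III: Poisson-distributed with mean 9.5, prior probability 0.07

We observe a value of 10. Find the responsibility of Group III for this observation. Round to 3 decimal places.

The responsibility of component k is π_k f_k(x) divided by Σ_j π_j f_j(x).
Evaluate each component's likelihood at the observed value:
  f_I = 0.0359426
  f_II = 0.0914275
  f_III = 0.123502
Weight by the priors:
  π_I·f_I = 0.28 × 0.0359426 = 0.0100639
  π_II·f_II = 0.65 × 0.0914275 = 0.0594279
  π_III·f_III = 0.07 × 0.123502 = 0.00864517
Marginal: 0.0100639 + 0.0594279 + 0.00864517 = 0.0781369
P(Group III | the observation) ≈ 0.111

0.111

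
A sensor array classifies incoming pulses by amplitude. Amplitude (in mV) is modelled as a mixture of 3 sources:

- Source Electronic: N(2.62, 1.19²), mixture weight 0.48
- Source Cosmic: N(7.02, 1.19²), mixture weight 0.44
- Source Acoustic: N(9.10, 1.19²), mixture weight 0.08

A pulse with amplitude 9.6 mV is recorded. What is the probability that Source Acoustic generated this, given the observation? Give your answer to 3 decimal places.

0.636

By Bayes' theorem, P(k | x) = w_k f_k(x) / Σ_j w_j f_j(x).
Component likelihoods at x = 9.6 mV:
  p_Electronic = (1/(1.19·√(2π)))·exp(−(9.6−2.62)²/(2·1.19²)) = 0.335246·exp(-17.20232) = 1.13368e-08
  p_Cosmic = (1/(1.19·√(2π)))·exp(−(9.6−7.02)²/(2·1.19²)) = 0.335246·exp(-2.35026) = 0.0319639
  p_Acoustic = (1/(1.19·√(2π)))·exp(−(9.6−9.10)²/(2·1.19²)) = 0.335246·exp(-0.08827) = 0.306922
Weight by the priors:
  w_Electronic·p_Electronic = 0.48 × 1.13368e-08 = 5.44168e-09
  w_Cosmic·p_Cosmic = 0.44 × 0.0319639 = 0.0140641
  w_Acoustic·p_Acoustic = 0.08 × 0.306922 = 0.0245537
Sum: 5.44168e-09 + 0.0140641 + 0.0245537 = 0.0386178
So the posterior for Source Acoustic is 0.0245537 / 0.0386178 ≈ 0.636.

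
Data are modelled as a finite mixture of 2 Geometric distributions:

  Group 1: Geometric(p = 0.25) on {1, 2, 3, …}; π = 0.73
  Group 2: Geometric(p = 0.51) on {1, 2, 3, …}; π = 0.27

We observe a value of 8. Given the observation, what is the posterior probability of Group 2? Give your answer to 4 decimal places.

0.0369

Posterior ∝ prior × likelihood, so P(k | x) ∝ π_k f_k(x); normalise over all components.
Evaluate each component's likelihood at the observed value:
  L_1 = 0.033371
  L_2 = 0.00345894
Prior × likelihood for each component:
  π_1·L_1 = 0.73 × 0.033371 = 0.0243608
  π_2·L_2 = 0.27 × 0.00345894 = 0.000933913
Denominator: 0.0243608 + 0.000933913 = 0.0252947
Responsibility of Group 2: 0.000933913 / 0.0252947 ≈ 0.0369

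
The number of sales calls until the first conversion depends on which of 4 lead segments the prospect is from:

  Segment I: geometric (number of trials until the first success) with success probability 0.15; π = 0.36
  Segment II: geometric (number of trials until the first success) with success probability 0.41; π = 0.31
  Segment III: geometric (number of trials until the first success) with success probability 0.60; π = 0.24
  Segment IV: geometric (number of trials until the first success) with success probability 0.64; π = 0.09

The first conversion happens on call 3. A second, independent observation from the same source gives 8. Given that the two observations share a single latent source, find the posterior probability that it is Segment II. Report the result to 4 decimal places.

Posterior ∝ prior × likelihood, so P(k | x) ∝ π_k f_k(x); normalise over all components.
Since both observations come from the same component, the likelihood for component k is f_k(x₁)·f_k(x₂).
  L_I = [0.15·(1−0.15)^2 = 0.15·0.7225 = 0.108375] × [0.0480866] = 0.00521138
  L_II = [0.41·(1−0.41)^2 = 0.41·0.3481 = 0.142721] × [0.0102035] = 0.00145625
  L_III = [0.60·(1−0.60)^2 = 0.60·0.16 = 0.096] × [0.00098304] = 9.43718e-05
  L_IV = [0.64·(1−0.64)^2 = 0.64·0.1296 = 0.082944] × [0.000501531] = 4.1599e-05
Unnormalised posteriors:
  π_I·L_I = 0.36 × 0.00521138 = 0.0018761
  π_II·L_II = 0.31 × 0.00145625 = 0.000451437
  π_III·L_III = 0.24 × 9.43718e-05 = 2.26492e-05
  π_IV·L_IV = 0.09 × 4.1599e-05 = 3.74391e-06
Marginal: 0.0018761 + 0.000451437 + 2.26492e-05 + 3.74391e-06 = 0.00235393
Responsibility of Segment II: 0.000451437 / 0.00235393 ≈ 0.1918

0.1918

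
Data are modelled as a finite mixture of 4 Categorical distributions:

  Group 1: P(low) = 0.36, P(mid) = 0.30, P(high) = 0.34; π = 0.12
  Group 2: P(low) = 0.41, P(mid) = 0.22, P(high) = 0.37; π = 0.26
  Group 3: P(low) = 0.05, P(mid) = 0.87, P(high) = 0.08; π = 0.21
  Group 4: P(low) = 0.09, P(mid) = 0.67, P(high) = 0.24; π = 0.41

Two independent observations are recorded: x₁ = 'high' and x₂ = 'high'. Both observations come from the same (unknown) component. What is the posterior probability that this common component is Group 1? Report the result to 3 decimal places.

0.186

By Bayes' theorem, P(k | x) = P(Z=k) f_k(x) / Σ_j P(Z=j) f_j(x).
Since both observations come from the same component, the likelihood for component k is f_k(x₁)·f_k(x₂).
  L_1 = [P(high | comp) = 0.34] × [0.34] = 0.1156
  L_2 = [P(high | comp) = 0.37] × [0.37] = 0.1369
  L_3 = [P(high | comp) = 0.08] × [0.08] = 0.0064
  L_4 = [P(high | comp) = 0.24] × [0.24] = 0.0576
Unnormalised posteriors:
  P(Z=1)·L_1 = 0.12 × 0.1156 = 0.013872
  P(Z=2)·L_2 = 0.26 × 0.1369 = 0.035594
  P(Z=3)·L_3 = 0.21 × 0.0064 = 0.001344
  P(Z=4)·L_4 = 0.41 × 0.0576 = 0.023616
Denominator: 0.013872 + 0.035594 + 0.001344 + 0.023616 = 0.074426
Responsibility of Group 1: 0.013872 / 0.074426 ≈ 0.186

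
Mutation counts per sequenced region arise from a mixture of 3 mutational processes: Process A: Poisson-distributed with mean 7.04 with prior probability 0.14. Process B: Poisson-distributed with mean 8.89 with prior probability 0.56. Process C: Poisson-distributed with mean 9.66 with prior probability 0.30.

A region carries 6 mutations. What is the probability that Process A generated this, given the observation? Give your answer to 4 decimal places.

0.2178

The responsibility of component k is P(Z=k) f_k(x) divided by Σ_j P(Z=j) f_j(x).
Component likelihoods at x = 6 mutations:
  L_A = e^(−7.04)·7.04^6/6! = 0.148139
  L_B = e^(−8.89)·8.89^6/6! = 0.0944496
  L_C = e^(−9.66)·9.66^6/6! = 0.0719856
Multiply by the mixture weights:
  P(Z=A)·L_A = 0.14 × 0.148139 = 0.0207395
  P(Z=B)·L_B = 0.56 × 0.0944496 = 0.0528918
  P(Z=C)·L_C = 0.30 × 0.0719856 = 0.0215957
Normaliser: 0.0207395 + 0.0528918 + 0.0215957 = 0.095227
Responsibility of Process A: 0.0207395 / 0.095227 ≈ 0.2178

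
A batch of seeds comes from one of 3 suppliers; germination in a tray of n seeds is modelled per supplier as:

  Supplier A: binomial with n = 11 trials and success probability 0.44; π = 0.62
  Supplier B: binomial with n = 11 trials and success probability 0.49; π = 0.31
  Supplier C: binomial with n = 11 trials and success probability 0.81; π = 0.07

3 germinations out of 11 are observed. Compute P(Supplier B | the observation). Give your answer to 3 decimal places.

0.246

Posterior ∝ prior × likelihood, so P(k | x) ∝ π_k f_k(x); normalise over all components.
Evaluate each component's likelihood at the observed value:
  f_A = C(11,3)·0.44^3·0.56^8 = 165·0.085184·0.00967173 = 0.13594
  f_B = C(11,3)·0.49^3·0.51^8 = 165·0.117649·0.00457679 = 0.0888451
  f_C = C(11,3)·0.81^3·0.19^8 = 165·0.531441·1.69836e-06 = 0.000148925
Multiply by the mixture weights:
  π_A·f_A = 0.62 × 0.13594 = 0.0842826
  π_B·f_B = 0.31 × 0.0888451 = 0.027542
  π_C·f_C = 0.07 × 0.000148925 = 1.04248e-05
Marginal: 0.0842826 + 0.027542 + 1.04248e-05 = 0.111835
P(Supplier B | x) = 0.027542 / 0.111835 ≈ 0.246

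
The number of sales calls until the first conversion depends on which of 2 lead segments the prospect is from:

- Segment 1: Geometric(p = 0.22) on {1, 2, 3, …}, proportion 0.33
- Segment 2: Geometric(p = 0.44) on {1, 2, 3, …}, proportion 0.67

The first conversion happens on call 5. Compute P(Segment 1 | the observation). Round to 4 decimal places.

0.4810

Apply Bayes' rule: the posterior for each component is proportional to its prior times its likelihood at x.
Geometric probabilities:
  p_1 = 0.0814331
  p_2 = 0.0432718
Weight by the priors:
  w_1·p_1 = 0.33 × 0.0814331 = 0.0268729
  w_2·p_2 = 0.67 × 0.0432718 = 0.0289921
Sum: 0.0268729 + 0.0289921 = 0.055865
So the posterior for Segment 1 is 0.0268729 / 0.055865 ≈ 0.4810.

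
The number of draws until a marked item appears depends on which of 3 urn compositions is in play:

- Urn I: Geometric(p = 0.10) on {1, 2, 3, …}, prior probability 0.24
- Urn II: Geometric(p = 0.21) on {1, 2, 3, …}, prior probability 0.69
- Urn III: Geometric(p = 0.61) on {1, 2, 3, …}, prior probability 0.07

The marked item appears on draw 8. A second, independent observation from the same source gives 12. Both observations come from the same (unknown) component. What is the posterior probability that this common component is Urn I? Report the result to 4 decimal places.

P(component k | x) = w_k·f_k(x) / marginal(x), where marginal(x) = Σ_j w_j·f_j(x).
Since both observations come from the same component, the likelihood for component k is f_k(x₁)·f_k(x₂).
  L_I = [0.0478297] × [0.0313811] = 0.00150095
  L_II = [0.0403282] × [0.0157079] = 0.00063347
  L_III = [0.000837109] × [1.9366e-05] = 1.62115e-08
Prior × likelihood for each component:
  w_I·L_I = 0.24 × 0.00150095 = 0.000360227
  w_II·L_II = 0.69 × 0.00063347 = 0.000437094
  w_III·L_III = 0.07 × 1.62115e-08 = 1.1348e-09
Normaliser: 0.000360227 + 0.000437094 + 1.1348e-09 = 0.000797323
P(Urn I | x₁,x₂) = 0.000360227 / 0.000797323 ≈ 0.4518

0.4518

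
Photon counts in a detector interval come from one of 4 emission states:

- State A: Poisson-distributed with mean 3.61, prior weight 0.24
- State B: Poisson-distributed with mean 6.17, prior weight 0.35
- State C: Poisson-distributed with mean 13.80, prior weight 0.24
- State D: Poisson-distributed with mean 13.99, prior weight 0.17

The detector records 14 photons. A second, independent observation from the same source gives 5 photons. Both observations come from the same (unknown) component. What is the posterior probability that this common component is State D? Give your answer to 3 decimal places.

0.206

Posterior ∝ prior × likelihood, so P(k | x) ∝ w_k f_k(x); normalise over all components.
Since both observations come from the same component, the likelihood for component k is f_k(x₁)·f_k(x₂).
  p_A = [e^(−3.61)·3.61^14/14! = 1.98102e-05] × [0.138214] = 2.73805e-06
  p_B = [e^(−6.17)·6.17^14/14! = 0.00277963] × [0.155829] = 0.000433146
  p_C = [e^(−13.80)·13.80^14/14! = 0.105836] × [0.00423595] = 0.000448317
  p_D = [e^(−13.99)·13.99^14/14! = 0.105989] × [0.00375083] = 0.000397546
Weight by the priors:
  w_A·p_A = 0.24 × 2.73805e-06 = 6.57132e-07
  w_B·p_B = 0.35 × 0.000433146 = 0.000151601
  w_C·p_C = 0.24 × 0.000448317 = 0.000107596
  w_D·p_D = 0.17 × 0.000397546 = 6.75828e-05
Marginal: 6.57132e-07 + 0.000151601 + 0.000107596 + 6.75828e-05 = 0.000327437
P(State D | x) ≈ 0.206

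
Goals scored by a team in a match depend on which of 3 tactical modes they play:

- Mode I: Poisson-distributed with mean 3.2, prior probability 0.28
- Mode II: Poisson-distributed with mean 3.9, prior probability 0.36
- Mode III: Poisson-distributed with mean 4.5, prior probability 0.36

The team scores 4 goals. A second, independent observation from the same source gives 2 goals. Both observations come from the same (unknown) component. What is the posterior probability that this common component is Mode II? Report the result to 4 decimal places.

0.3741

The responsibility of component k is P(Z=k) f_k(x) divided by Σ_j P(Z=j) f_j(x).
Since both observations come from the same component, the likelihood for component k is f_k(x₁)·f_k(x₂).
  L_I = [0.178093] × [0.208702] = 0.0371684
  L_II = [0.195119] × [0.15394] = 0.0300365
  L_III = [0.189808] × [0.112479] = 0.0213493
Weight by the priors:
  P(Z=I)·L_I = 0.28 × 0.0371684 = 0.0104072
  P(Z=II)·L_II = 0.36 × 0.0300365 = 0.0108131
  P(Z=III)·L_III = 0.36 × 0.0213493 = 0.00768575
Evidence: 0.0104072 + 0.0108131 + 0.00768575 = 0.028906
Responsibility of Mode II: 0.0108131 / 0.028906 ≈ 0.3741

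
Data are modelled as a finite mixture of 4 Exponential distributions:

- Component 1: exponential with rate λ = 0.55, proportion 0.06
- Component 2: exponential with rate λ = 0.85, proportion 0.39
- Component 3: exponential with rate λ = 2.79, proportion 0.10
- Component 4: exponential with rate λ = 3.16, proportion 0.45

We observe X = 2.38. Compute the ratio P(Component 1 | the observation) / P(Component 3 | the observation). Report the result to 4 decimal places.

Only the two components matter; the odds are (P(Z=i) f_i(x)) / (P(Z=j) f_j(x)).
Evaluate each component's likelihood at the observed value:
  L_1 = 0.55·e^(−0.55·2.38) = 0.55·e^(−1.3090) = 0.14855
  L_2 = 0.85·e^(−0.85·2.38) = 0.85·e^(−2.0230) = 0.112419
  L_3 = 2.79·e^(−2.79·2.38) = 2.79·e^(−6.6402) = 0.00364588
  L_4 = 3.16·e^(−3.16·2.38) = 3.16·e^(−7.5208) = 0.00171177
Posterior odds = (P(Z=1)·L_1) / (P(Z=3)·L_3) = (0.06·0.14855) / (0.10·0.00364588) = 0.00891297 / 0.000364588 ≈ 24.4467

24.4467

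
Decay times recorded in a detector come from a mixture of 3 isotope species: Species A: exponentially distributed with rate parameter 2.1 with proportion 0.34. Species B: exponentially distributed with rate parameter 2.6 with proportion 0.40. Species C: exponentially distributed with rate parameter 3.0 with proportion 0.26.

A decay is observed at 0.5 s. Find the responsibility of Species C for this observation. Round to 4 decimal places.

0.2461

Posterior ∝ prior × likelihood, so P(k | x) ∝ P(Z=k) f_k(x); normalise over all components.
Evaluate each component's likelihood at the observed value:
  p_A = 0.734869
  p_B = 0.708583
  p_C = 0.66939
Unnormalised posteriors:
  P(Z=A)·p_A = 0.34 × 0.734869 = 0.249856
  P(Z=B)·p_B = 0.40 × 0.708583 = 0.283433
  P(Z=C)·p_C = 0.26 × 0.66939 = 0.174042
Normaliser: 0.249856 + 0.283433 + 0.174042 = 0.70733
Responsibility of Species C: 0.174042 / 0.70733 ≈ 0.2461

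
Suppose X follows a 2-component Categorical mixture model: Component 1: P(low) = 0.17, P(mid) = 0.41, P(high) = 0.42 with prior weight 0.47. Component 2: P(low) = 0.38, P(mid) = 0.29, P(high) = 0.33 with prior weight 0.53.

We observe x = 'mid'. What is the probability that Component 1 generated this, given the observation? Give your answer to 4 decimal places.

0.5563

By Bayes' theorem, P(k | x) = π_k f_k(x) / Σ_j π_j f_j(x).
Categorical probabilities:
  p_1 = P(mid | comp) = 0.41
  p_2 = P(mid | comp) = 0.29
Multiply by the mixture weights:
  π_1·p_1 = 0.47 × 0.41 = 0.1927
  π_2·p_2 = 0.53 × 0.29 = 0.1537
Normaliser: 0.1927 + 0.1537 = 0.3464
So the posterior for Component 1 is 0.1927 / 0.3464 ≈ 0.5563.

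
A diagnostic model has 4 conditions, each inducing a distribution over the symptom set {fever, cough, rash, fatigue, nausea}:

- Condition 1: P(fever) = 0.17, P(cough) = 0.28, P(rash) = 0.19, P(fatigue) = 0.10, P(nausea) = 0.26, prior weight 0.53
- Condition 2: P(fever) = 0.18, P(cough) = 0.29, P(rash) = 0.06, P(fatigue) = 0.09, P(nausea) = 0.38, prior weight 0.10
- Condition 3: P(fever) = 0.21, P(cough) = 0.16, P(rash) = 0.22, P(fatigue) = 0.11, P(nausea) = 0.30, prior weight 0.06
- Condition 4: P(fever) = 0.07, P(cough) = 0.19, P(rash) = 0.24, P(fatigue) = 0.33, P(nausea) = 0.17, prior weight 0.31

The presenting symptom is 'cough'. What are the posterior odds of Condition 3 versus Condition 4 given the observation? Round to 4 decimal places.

Only the two components matter; the odds are (π_i f_i(x)) / (π_j f_j(x)).
Component likelihoods at x = 'cough':
  p_1 = 0.28
  p_2 = 0.29
  p_3 = 0.16
  p_4 = 0.19
Posterior odds = (π_3·p_3) / (π_4·p_4) = (0.06·0.16) / (0.31·0.19) = 0.0096 / 0.0589 ≈ 0.1630

0.1630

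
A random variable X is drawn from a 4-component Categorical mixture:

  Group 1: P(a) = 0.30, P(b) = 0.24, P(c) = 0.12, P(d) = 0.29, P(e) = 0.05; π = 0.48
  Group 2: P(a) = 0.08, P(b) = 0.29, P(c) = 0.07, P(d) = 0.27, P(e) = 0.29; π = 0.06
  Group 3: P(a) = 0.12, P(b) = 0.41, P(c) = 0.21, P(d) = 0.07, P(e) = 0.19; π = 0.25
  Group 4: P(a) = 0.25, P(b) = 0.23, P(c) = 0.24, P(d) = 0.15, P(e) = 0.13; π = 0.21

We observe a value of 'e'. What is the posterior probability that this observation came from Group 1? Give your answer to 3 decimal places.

0.207

The responsibility of component k is π_k f_k(x) divided by Σ_j π_j f_j(x).
Evaluate each component's likelihood at the observed value:
  L_1 = P(e | comp) = 0.05
  L_2 = P(e | comp) = 0.29
  L_3 = P(e | comp) = 0.19
  L_4 = P(e | comp) = 0.13
Weight by the priors:
  π_1·L_1 = 0.48 × 0.05 = 0.024
  π_2·L_2 = 0.06 × 0.29 = 0.0174
  π_3·L_3 = 0.25 × 0.19 = 0.0475
  π_4·L_4 = 0.21 × 0.13 = 0.0273
Denominator: 0.024 + 0.0174 + 0.0475 + 0.0273 = 0.1162
So the posterior for Group 1 is 0.024 / 0.1162 ≈ 0.207.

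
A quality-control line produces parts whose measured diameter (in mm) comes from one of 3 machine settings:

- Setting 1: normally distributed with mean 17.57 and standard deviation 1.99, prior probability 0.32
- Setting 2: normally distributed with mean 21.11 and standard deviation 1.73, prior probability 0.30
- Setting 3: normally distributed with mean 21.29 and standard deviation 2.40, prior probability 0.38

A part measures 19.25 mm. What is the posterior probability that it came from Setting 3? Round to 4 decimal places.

0.3445

The responsibility of component k is w_k f_k(x) divided by Σ_j w_j f_j(x).
Evaluate each component's likelihood at the observed value:
  f_1 = 0.140376
  f_2 = 0.129377
  f_3 = 0.115827
Prior × likelihood for each component:
  w_1·f_1 = 0.32 × 0.140376 = 0.0449205
  w_2·f_2 = 0.30 × 0.129377 = 0.038813
  w_3·f_3 = 0.38 × 0.115827 = 0.0440143
Marginal: 0.0449205 + 0.038813 + 0.0440143 = 0.127748
P(Setting 3 | data) ≈ 0.3445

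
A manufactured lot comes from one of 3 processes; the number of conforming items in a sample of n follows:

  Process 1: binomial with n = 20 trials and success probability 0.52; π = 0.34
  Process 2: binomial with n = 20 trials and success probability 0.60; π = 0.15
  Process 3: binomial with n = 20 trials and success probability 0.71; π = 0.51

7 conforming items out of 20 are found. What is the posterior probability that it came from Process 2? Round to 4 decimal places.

The responsibility of component k is π_k f_k(x) divided by Σ_j π_j f_j(x).
Evaluate each component's likelihood at the observed value:
  f_1 = C(20,7)·0.52^7·0.48^13 = 77520·0.0102807·7.18019e-05 = 0.0572233
  f_2 = C(20,7)·0.60^7·0.40^13 = 77520·0.0279936·6.71089e-06 = 0.0145631
  f_3 = C(20,7)·0.71^7·0.29^13 = 77520·0.0909512·1.02606e-07 = 0.000723429
Prior × likelihood for each component:
  π_1·f_1 = 0.34 × 0.0572233 = 0.0194559
  π_2·f_2 = 0.15 × 0.0145631 = 0.00218446
  π_3·f_3 = 0.51 × 0.000723429 = 0.000368949
Marginal: 0.0194559 + 0.00218446 + 0.000368949 = 0.0220093
P(Process 2 | 7 conforming items out of 20) ≈ 0.0993

0.0993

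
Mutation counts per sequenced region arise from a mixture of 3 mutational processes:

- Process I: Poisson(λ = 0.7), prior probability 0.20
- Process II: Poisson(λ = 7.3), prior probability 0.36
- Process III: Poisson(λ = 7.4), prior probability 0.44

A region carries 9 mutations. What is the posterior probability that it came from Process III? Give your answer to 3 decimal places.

0.556

Posterior ∝ prior × likelihood, so P(k | x) ∝ π_k f_k(x); normalise over all components.
Evaluate each component's likelihood at the observed value:
  p_I = 5.52221e-08
  p_II = 0.109596
  p_III = 0.112084
Multiply by the mixture weights:
  π_I·p_I = 0.20 × 5.52221e-08 = 1.10444e-08
  π_II·p_II = 0.36 × 0.109596 = 0.0394544
  π_III·p_III = 0.44 × 0.112084 = 0.0493169
Sum: 1.10444e-08 + 0.0394544 + 0.0493169 = 0.0887713
P(Process III | 9 mutations) ≈ 0.556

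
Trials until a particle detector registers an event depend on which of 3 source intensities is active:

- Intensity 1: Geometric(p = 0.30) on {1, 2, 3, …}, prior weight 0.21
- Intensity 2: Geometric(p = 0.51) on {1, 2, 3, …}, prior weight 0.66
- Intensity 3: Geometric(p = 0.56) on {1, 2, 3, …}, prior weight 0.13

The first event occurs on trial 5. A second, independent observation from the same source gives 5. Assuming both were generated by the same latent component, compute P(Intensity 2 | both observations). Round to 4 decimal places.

Posterior ∝ prior × likelihood, so P(k | x) ∝ π_k f_k(x); normalise over all components.
Since both observations come from the same component, the likelihood for component k is f_k(x₁)·f_k(x₂).
  p_1 = [0.30·(1−0.30)^4 = 0.30·0.2401 = 0.07203] × [0.07203] = 0.00518832
  p_2 = [0.51·(1−0.51)^4 = 0.51·0.057648 = 0.0294005] × [0.0294005] = 0.000864389
  p_3 = [0.56·(1−0.56)^4 = 0.56·0.037481 = 0.0209893] × [0.0209893] = 0.000440552
Prior × likelihood for each component:
  π_1·p_1 = 0.21 × 0.00518832 = 0.00108955
  π_2·p_2 = 0.66 × 0.000864389 = 0.000570496
  π_3·p_3 = 0.13 × 0.000440552 = 5.72718e-05
Denominator: 0.00108955 + 0.000570496 + 5.72718e-05 = 0.00171732
So the posterior for Intensity 2 is 0.000570496 / 0.00171732 ≈ 0.3322.

0.3322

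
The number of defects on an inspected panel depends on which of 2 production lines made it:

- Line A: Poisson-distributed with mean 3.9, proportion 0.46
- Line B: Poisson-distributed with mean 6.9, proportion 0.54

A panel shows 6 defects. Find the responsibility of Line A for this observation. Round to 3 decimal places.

0.358

P(component k | x) = w_k·f_k(x) / marginal(x), where marginal(x) = Σ_j w_j·f_j(x).
Evaluate each component's likelihood at the observed value:
  L_A = e^(−3.9)·3.9^6/6! = 0.0989251
  L_B = e^(−6.9)·6.9^6/6! = 0.151053
Prior × likelihood for each component:
  w_A·L_A = 0.46 × 0.0989251 = 0.0455056
  w_B·L_B = 0.54 × 0.151053 = 0.0815688
Normaliser: 0.0455056 + 0.0815688 = 0.127074
So the posterior for Line A is 0.0455056 / 0.127074 ≈ 0.358.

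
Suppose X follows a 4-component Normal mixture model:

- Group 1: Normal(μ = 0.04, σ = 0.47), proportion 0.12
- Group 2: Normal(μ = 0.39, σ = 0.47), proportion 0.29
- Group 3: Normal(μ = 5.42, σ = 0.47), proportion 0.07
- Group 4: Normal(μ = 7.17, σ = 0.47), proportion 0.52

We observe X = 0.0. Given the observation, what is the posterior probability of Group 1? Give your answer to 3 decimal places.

Apply Bayes' rule: the posterior for each component is proportional to its prior times its likelihood at x.
Evaluate each component's likelihood at the observed value:
  f_1 = 0.845745
  f_2 = 0.601584
  f_3 = 1.12583e-29
  f_4 = 2.47327e-51
Prior × likelihood for each component:
  P(Z=1)·f_1 = 0.12 × 0.845745 = 0.101489
  P(Z=2)·f_2 = 0.29 × 0.601584 = 0.174459
  P(Z=3)·f_3 = 0.07 × 1.12583e-29 = 7.88082e-31
  P(Z=4)·f_4 = 0.52 × 2.47327e-51 = 1.2861e-51
Marginal: 0.101489 + 0.174459 + 7.88082e-31 + 1.2861e-51 = 0.275949
P(Group 1 | the observation) = 0.101489 / 0.275949 ≈ 0.368

0.368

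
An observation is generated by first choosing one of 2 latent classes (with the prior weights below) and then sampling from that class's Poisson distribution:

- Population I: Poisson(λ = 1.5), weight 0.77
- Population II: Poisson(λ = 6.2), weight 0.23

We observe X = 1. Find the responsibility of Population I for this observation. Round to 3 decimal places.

The responsibility of component k is π_k f_k(x) divided by Σ_j π_j f_j(x).
Poisson probabilities:
  L_I = 0.334695
  L_II = 0.0125825
Multiply by the mixture weights:
  π_I·L_I = 0.77 × 0.334695 = 0.257715
  π_II·L_II = 0.23 × 0.0125825 = 0.00289397
Marginal: 0.257715 + 0.00289397 = 0.260609
So the posterior for Population I is 0.257715 / 0.260609 ≈ 0.989.

0.989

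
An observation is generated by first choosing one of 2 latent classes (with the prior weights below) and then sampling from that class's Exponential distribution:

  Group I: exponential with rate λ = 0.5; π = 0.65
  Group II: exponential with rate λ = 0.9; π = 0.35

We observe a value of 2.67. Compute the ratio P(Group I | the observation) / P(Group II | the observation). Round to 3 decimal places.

The posterior odds equal the prior odds times the likelihood ratio: (P(Z=i)/P(Z=j))·(f_i(x)/f_j(x)).
Exponential densities:
  f_I = 0.131579
  f_II = 0.0814016
Odds = (0.65/0.35) × (0.131579/0.0814016) = 1.85714 × 1.61642 ≈ 3.002

3.002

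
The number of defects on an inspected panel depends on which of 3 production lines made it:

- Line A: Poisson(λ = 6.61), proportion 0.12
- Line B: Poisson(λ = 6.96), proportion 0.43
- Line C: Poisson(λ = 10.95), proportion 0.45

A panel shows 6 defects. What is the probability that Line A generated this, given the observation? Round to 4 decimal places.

By Bayes' theorem, P(k | x) = w_k f_k(x) / Σ_j w_j f_j(x).
Poisson probabilities:
  f_A = 0.156023
  f_B = 0.149842
  f_C = 0.0420366
Multiply by the mixture weights:
  w_A·f_A = 0.12 × 0.156023 = 0.0187228
  w_B·f_B = 0.43 × 0.149842 = 0.064432
  w_C·f_C = 0.45 × 0.0420366 = 0.0189165
Sum: 0.0187228 + 0.064432 + 0.0189165 = 0.102071
So the posterior for Line A is 0.0187228 / 0.102071 ≈ 0.1834.

0.1834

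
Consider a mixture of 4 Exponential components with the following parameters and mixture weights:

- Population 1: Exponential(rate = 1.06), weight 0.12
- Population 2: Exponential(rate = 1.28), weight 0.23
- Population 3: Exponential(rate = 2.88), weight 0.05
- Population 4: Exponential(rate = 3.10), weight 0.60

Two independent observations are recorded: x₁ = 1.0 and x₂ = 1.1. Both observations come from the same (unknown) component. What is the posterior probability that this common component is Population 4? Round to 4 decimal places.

Posterior ∝ prior × likelihood, so P(k | x) ∝ w_k f_k(x); normalise over all components.
Since both observations come from the same component, the likelihood for component k is f_k(x₁)·f_k(x₂).
  L_1 = [0.367243] × [0.330308] = 0.121303
  L_2 = [0.355888] × [0.313129] = 0.111439
  L_3 = [0.161668] × [0.121213] = 0.0195962
  L_4 = [0.139653] × [0.102428] = 0.0143043
Weight by the priors:
  w_1·L_1 = 0.12 × 0.121303 = 0.0145564
  w_2·L_2 = 0.23 × 0.111439 = 0.0256309
  w_3·L_3 = 0.05 × 0.0195962 = 0.00097981
  w_4·L_4 = 0.60 × 0.0143043 = 0.00858257
Evidence: 0.0145564 + 0.0256309 + 0.00097981 + 0.00858257 = 0.0497497
P(Population 4 | x) = 0.00858257 / 0.0497497 ≈ 0.1725

0.1725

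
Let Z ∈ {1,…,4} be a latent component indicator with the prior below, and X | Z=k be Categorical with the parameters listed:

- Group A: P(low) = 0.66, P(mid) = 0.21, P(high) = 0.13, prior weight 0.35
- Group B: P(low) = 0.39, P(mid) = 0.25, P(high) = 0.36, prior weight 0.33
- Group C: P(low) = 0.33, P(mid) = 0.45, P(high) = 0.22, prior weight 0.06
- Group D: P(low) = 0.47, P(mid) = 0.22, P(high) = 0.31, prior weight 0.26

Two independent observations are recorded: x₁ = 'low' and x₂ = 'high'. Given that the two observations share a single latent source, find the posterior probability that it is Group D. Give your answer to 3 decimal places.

By Bayes' theorem, P(k | x) = π_k f_k(x) / Σ_j π_j f_j(x).
Since both observations come from the same component, the likelihood for component k is f_k(x₁)·f_k(x₂).
  p_A = [P(low | comp) = 0.66] × [0.13] = 0.0858
  p_B = [P(low | comp) = 0.39] × [0.36] = 0.1404
  p_C = [P(low | comp) = 0.33] × [0.22] = 0.0726
  p_D = [P(low | comp) = 0.47] × [0.31] = 0.1457
Weight by the priors:
  π_A·p_A = 0.35 × 0.0858 = 0.03003
  π_B·p_B = 0.33 × 0.1404 = 0.046332
  π_C·p_C = 0.06 × 0.0726 = 0.004356
  π_D·p_D = 0.26 × 0.1457 = 0.037882
Evidence: 0.03003 + 0.046332 + 0.004356 + 0.037882 = 0.1186
P(Group D | x₁, x₂) ≈ 0.319

0.319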